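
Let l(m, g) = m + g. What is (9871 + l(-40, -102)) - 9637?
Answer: 92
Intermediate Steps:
l(m, g) = g + m
(9871 + l(-40, -102)) - 9637 = (9871 + (-102 - 40)) - 9637 = (9871 - 142) - 9637 = 9729 - 9637 = 92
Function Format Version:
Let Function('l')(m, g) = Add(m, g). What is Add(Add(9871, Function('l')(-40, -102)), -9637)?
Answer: 92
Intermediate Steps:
Function('l')(m, g) = Add(g, m)
Add(Add(9871, Function('l')(-40, -102)), -9637) = Add(Add(9871, Add(-102, -40)), -9637) = Add(Add(9871, -142), -9637) = Add(9729, -9637) = 92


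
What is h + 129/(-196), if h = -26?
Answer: -5225/196 ≈ -26.658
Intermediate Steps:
h + 129/(-196) = -26 + 129/(-196) = -26 + 129*(-1/196) = -26 - 129/196 = -5225/196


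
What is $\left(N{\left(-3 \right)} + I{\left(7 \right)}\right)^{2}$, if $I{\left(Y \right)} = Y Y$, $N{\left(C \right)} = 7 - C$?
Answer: $3481$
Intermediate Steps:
$I{\left(Y \right)} = Y^{2}$
$\left(N{\left(-3 \right)} + I{\left(7 \right)}\right)^{2} = \left(\left(7 - -3\right) + 7^{2}\right)^{2} = \left(\left(7 + 3\right) + 49\right)^{2} = \left(10 + 49\right)^{2} = 59^{2} = 3481$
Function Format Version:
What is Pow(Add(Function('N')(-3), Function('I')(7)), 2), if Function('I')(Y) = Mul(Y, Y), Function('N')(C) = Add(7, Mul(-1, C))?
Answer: 3481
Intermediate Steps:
Function('I')(Y) = Pow(Y, 2)
Pow(Add(Function('N')(-3), Function('I')(7)), 2) = Pow(Add(Add(7, Mul(-1, -3)), Pow(7, 2)), 2) = Pow(Add(Add(7, 3), 49), 2) = Pow(Add(10, 49), 2) = Pow(59, 2) = 3481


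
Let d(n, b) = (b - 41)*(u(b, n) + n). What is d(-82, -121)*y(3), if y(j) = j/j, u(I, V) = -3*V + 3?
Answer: -27054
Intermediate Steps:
u(I, V) = 3 - 3*V
y(j) = 1
d(n, b) = (-41 + b)*(3 - 2*n) (d(n, b) = (b - 41)*((3 - 3*n) + n) = (-41 + b)*(3 - 2*n))
d(-82, -121)*y(3) = (-123 + 3*(-121) + 82*(-82) - 2*(-121)*(-82))*1 = (-123 - 363 - 6724 - 19844)*1 = -27054*1 = -27054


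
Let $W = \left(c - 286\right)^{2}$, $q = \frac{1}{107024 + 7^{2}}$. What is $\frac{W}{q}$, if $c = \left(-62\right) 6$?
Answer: $46358754372$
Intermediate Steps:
$q = \frac{1}{107073}$ ($q = \frac{1}{107024 + 49} = \frac{1}{107073} \approx 9.3394 \cdot 10^{-6}$)
$c = -372$
$W = 432964$ ($W = \left(-372 - 286\right)^{2} = \left(-658\right)^{2} = 432964$)
$\frac{W}{q} = 432964 \frac{1}{\frac{1}{107073}} = 432964 \cdot 107073 = 46358754372$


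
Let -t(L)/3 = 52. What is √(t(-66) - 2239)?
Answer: I*√2395 ≈ 48.939*I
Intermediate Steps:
t(L) = -156 (t(L) = -3*52 = -156)
√(t(-66) - 2239) = √(-156 - 2239) = √(-2395) = I*√2395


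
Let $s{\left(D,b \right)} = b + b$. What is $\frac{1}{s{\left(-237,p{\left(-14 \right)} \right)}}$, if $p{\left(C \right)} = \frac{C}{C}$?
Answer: $\frac{1}{2} \approx 0.5$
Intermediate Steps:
$p{\left(C \right)} = 1$
$s{\left(D,b \right)} = 2 b$
$\frac{1}{s{\left(-237,p{\left(-14 \right)} \right)}} = \frac{1}{2 \cdot 1} = \frac{1}{2}$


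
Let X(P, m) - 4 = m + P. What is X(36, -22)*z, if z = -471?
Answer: -8478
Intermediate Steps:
X(P, m) = 4 + P + m (X(P, m) = 4 + (m + P) = 4 + (P + m) = 4 + P + m)
X(36, -22)*z = (4 + 36 - 22)*(-471) = 18*(-471) = -8478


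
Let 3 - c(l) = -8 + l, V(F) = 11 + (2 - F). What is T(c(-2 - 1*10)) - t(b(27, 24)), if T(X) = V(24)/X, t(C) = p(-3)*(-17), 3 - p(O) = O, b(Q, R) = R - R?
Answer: 2335/23 ≈ 101.52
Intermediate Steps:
b(Q, R) = 0
V(F) = 13 - F
p(O) = 3 - O
t(C) = -102 (t(C) = (3 - 1*(-3))*(-17) = (3 + 3)*(-17) = 6*(-17) = -102)
c(l) = 11 - l (c(l) = 3 - (-8 + l) = 3 + (8 - l) = 11 - l)
T(X) = -11/X (T(X) = (13 - 1*24)/X = (13 - 24)/X = -11/X)
T(c(-2 - 1*10)) - t(b(27, 24)) = -11/(11 - (-2 - 1*10)) - 1*(-102) = -11/(11 - (-2 - 10)) + 102 = -11/(11 - 1*(-12)) + 102 = -11/(11 + 12) + 102 = -11/23 + 102 = 2335/23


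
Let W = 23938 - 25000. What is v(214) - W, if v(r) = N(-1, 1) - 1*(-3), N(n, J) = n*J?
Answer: 1064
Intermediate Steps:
N(n, J) = J*n
v(r) = 2 (v(r) = 1*(-1) - 1*(-3) = -1 + 3 = 2)
W = -1062
v(214) - W = 2 - 1*(-1062) = 2 + 1062 = 1064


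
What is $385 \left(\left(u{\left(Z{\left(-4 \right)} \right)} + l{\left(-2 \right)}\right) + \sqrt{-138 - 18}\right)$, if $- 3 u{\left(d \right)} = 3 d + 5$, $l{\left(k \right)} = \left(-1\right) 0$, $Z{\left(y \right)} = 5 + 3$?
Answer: $- \frac{11165}{3} + 770 i \sqrt{39} \approx -3721.7 + 4808.6 i$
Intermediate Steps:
$Z{\left(y \right)} = 8$
$l{\left(k \right)} = 0$
$u{\left(d \right)} = - \frac{5}{3} - d$ ($u{\left(d \right)} = - \frac{3 d + 5}{3} = - \frac{5 + 3 d}{3} = - \frac{5}{3} - d$)
$385 \left(\left(u{\left(Z{\left(-4 \right)} \right)} + l{\left(-2 \right)}\right) + \sqrt{-138 - 18}\right) = 385 \left(\left(\left(- \frac{5}{3} - 8\right) + 0\right) + \sqrt{-138 - 18}\right) = 385 \left(\left(\left(- \frac{5}{3} - 8\right) + 0\right) + \sqrt{-156}\right) = 385 \left(\left(- \frac{29}{3} + 0\right) + 2 i \sqrt{39}\right) = 385 \left(- \frac{29}{3} + 2 i \sqrt{39}\right) = - \frac{11165}{3} + 770 i \sqrt{39}$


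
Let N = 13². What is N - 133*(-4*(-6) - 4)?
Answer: -2491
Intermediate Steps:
N = 169
N - 133*(-4*(-6) - 4) = 169 - 133*(-4*(-6) - 4) = 169 - 133*(24 - 4) = 169 - 133*20 = 169 - 2660 = -2491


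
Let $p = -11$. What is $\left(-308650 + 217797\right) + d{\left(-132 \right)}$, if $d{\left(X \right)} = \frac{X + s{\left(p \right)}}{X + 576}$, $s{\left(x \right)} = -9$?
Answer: $- \frac{13446291}{148} \approx -90853.0$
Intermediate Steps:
$d{\left(X \right)} = \frac{-9 + X}{576 + X}$ ($d{\left(X \right)} = \frac{X - 9}{X + 576} = \frac{-9 + X}{576 + X}$)
$\left(-308650 + 217797\right) + d{\left(-132 \right)} = \left(-308650 + 217797\right) + \frac{-9 - 132}{576 - 132} = -90853 + \frac{1}{444} \left(-141\right) = -90853 - \frac{47}{148} = - \frac{13446291}{148}$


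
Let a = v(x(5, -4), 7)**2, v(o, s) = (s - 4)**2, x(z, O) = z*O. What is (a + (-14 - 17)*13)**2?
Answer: 103684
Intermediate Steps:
x(z, O) = O*z
v(o, s) = (-4 + s)**2
a = 81 (a = ((-4 + 7)**2)**2 = (3**2)**2 = 9**2 = 81)
(a + (-14 - 17)*13)**2 = (81 + (-14 - 17)*13)**2 = (81 - 31*13)**2 = (81 - 403)**2 = (-322)**2 = 103684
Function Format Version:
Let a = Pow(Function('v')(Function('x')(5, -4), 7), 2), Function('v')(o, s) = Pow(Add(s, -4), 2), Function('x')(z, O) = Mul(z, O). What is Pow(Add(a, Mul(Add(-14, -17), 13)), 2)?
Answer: 103684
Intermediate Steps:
Function('x')(z, O) = Mul(O, z)
Function('v')(o, s) = Pow(Add(-4, s), 2)
a = 81 (a = Pow(Pow(Add(-4, 7), 2), 2) = Pow(Pow(3, 2), 2) = Pow(9, 2) = 81)
Pow(Add(a, Mul(Add(-14, -17), 13)), 2) = Pow(Add(81, Mul(Add(-14, -17), 13)), 2) = Pow(Add(81, Mul(-31, 13)), 2) = Pow(Add(81, -403), 2) = Pow(-322, 2) = 103684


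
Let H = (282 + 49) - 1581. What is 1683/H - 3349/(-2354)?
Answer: 56117/735625 ≈ 0.076285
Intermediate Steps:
H = -1250 (H = 331 - 1581 = -1250)
1683/H - 3349/(-2354) = 1683/(-1250) - 3349/(-2354) = 1683*(-1/1250) - 3349*(-1/2354) = -1683/1250 + 3349/2354 = 56117/735625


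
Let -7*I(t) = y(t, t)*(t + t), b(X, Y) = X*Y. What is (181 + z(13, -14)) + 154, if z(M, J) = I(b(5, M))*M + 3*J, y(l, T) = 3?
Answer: -3019/7 ≈ -431.29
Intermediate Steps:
I(t) = -6*t/7 (I(t) = -3*(t + t)/7 = -3*2*t/7 = -6*t/7)
z(M, J) = 3*J - 30*M**2/7 (z(M, J) = (-30*M/7)*M + 3*J = -30*M**2/7 + 3*J = 3*J - 30*M**2/7)
(181 + z(13, -14)) + 154 = (181 + (3*(-14) - 30/7*13**2)) + 154 = (181 + (-42 - 30/7*169)) + 154 = (181 + (-42 - 5070/7)) + 154 = (181 - 5364/7) + 154 = -4097/7 + 154 = -3019/7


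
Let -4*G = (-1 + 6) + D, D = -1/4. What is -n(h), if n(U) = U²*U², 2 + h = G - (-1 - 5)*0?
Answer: -6765201/65536 ≈ -103.23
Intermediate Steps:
D = -¼ (D = -1*¼ = -¼ ≈ -0.25000)
G = -19/16 (G = -((-1 + 6) - ¼)/4 = -(5 - ¼)/4 = -¼*19/4 = -19/16 ≈ -1.1875)
h = -51/16 (h = -2 + (-19/16 - (-1 - 5)*0) = -2 + (-19/16 - (-6)*0) = -2 + (-19/16 - 1*0) = -2 + (-19/16 + 0) = -2 - 19/16 = -51/16 ≈ -3.1875)
n(U) = U⁴
-n(h) = -(-51/16)⁴ = -1*6765201/65536 = -6765201/65536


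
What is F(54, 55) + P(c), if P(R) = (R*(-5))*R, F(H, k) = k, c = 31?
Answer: -4750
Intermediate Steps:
P(R) = -5*R² (P(R) = (-5*R)*R = -5*R²)
F(54, 55) + P(c) = 55 - 5*31² = 55 - 5*961 = 55 - 4805 = -4750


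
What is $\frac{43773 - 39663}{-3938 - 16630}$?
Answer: $- \frac{685}{3428} \approx -0.19983$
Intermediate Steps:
$\frac{43773 - 39663}{-3938 - 16630} = \frac{4110}{-20568} = 4110 \left(- \frac{1}{20568}\right) = - \frac{685}{3428}$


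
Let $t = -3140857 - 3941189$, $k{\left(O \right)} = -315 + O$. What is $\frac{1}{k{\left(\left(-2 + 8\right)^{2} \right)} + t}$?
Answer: $- \frac{1}{7082325} \approx -1.412 \cdot 10^{-7}$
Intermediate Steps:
$t = -7082046$
$\frac{1}{k{\left(\left(-2 + 8\right)^{2} \right)} + t} = \frac{1}{\left(-315 + \left(-2 + 8\right)^{2}\right) - 7082046} = \frac{1}{\left(-315 + 6^{2}\right) - 7082046} = \frac{1}{\left(-315 + 36\right) - 7082046} = \frac{1}{-279 - 7082046} = \frac{1}{-7082325} = - \frac{1}{7082325}$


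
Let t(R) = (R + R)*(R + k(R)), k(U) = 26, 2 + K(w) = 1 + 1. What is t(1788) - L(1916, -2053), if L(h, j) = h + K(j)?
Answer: 6484948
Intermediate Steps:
K(w) = 0 (K(w) = -2 + (1 + 1) = -2 + 2 = 0)
L(h, j) = h (L(h, j) = h + 0 = h)
t(R) = 2*R*(26 + R) (t(R) = (R + R)*(R + 26) = (2*R)*(26 + R) = 2*R*(26 + R))
t(1788) - L(1916, -2053) = 2*1788*(26 + 1788) - 1*1916 = 2*1788*1814 - 1916 = 6486864 - 1916 = 6484948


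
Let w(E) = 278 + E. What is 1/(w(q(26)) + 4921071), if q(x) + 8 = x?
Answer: 1/4921367 ≈ 2.0320e-7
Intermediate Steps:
q(x) = -8 + x
1/(w(q(26)) + 4921071) = 1/((278 + (-8 + 26)) + 4921071) = 1/((278 + 18) + 4921071) = 1/(296 + 4921071) = 1/4921367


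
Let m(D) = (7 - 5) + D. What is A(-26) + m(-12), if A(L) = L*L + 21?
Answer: 687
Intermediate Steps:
m(D) = 2 + D
A(L) = 21 + L**2 (A(L) = L**2 + 21 = 21 + L**2)
A(-26) + m(-12) = (21 + (-26)**2) + (2 - 12) = (21 + 676) - 10 = 697 - 10 = 687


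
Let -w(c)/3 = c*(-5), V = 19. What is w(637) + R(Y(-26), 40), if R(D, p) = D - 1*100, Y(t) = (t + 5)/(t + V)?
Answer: 9458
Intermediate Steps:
w(c) = 15*c (w(c) = -3*c*(-5) = -(-15)*c = 15*c)
Y(t) = (5 + t)/(19 + t) (Y(t) = (t + 5)/(t + 19) = (5 + t)/(19 + t))
R(D, p) = -100 + D (R(D, p) = D - 100 = -100 + D)
w(637) + R(Y(-26), 40) = 15*637 + (-100 + (5 - 26)/(19 - 26)) = 9555 + (-100 - 21/(-7)) = 9555 + (-100 - ⅐*(-21)) = 9555 + (-100 + 3) = 9555 - 97 = 9458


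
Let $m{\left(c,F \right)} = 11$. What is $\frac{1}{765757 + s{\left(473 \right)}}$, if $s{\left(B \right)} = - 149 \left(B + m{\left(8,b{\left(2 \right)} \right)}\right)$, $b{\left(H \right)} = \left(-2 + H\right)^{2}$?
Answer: $\frac{1}{693641} \approx 1.4417 \cdot 10^{-6}$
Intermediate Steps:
$s{\left(B \right)} = -1639 - 149 B$ ($s{\left(B \right)} = - 149 \left(B + 11\right) = - 149 \left(11 + B\right) = -1639 - 149 B$)
$\frac{1}{765757 + s{\left(473 \right)}} = \frac{1}{765757 - 72116} = \frac{1}{693641}$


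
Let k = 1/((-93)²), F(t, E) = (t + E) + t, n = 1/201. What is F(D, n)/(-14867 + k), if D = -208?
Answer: 241062045/8615173694 ≈ 0.027981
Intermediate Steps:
n = 1/201 ≈ 0.0049751
F(t, E) = E + 2*t (F(t, E) = (E + t) + t = E + 2*t)
k = 1/8649 ≈ 0.00011562
F(D, n)/(-14867 + k) = (1/201 + 2*(-208))/(-14867 + 1/8649) = (1/201 - 416)/(-128584682/8649) = -83615/201*(-8649/128584682) = 241062045/8615173694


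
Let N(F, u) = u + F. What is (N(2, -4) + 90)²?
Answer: 7744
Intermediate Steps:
N(F, u) = F + u
(N(2, -4) + 90)² = ((2 - 4) + 90)² = (-2 + 90)² = 88² = 7744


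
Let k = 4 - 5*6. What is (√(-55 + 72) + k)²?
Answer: (26 - √17)² ≈ 478.60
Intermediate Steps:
k = -26 (k = 4 - 30 = -26)
(√(-55 + 72) + k)² = (√(-55 + 72) - 26)² = (√17 - 26)² = (-26 + √17)²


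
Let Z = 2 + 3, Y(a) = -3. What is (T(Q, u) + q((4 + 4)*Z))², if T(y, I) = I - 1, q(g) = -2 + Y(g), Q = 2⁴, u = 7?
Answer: 1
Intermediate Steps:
Z = 5
Q = 16
q(g) = -5 (q(g) = -2 - 3 = -5)
T(y, I) = -1 + I
(T(Q, u) + q((4 + 4)*Z))² = ((-1 + 7) - 5)² = (6 - 5)² = 1² = 1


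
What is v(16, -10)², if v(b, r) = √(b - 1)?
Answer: 15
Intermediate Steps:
v(b, r) = √(-1 + b)
v(16, -10)² = (√(-1 + 16))² = (√15)² = 15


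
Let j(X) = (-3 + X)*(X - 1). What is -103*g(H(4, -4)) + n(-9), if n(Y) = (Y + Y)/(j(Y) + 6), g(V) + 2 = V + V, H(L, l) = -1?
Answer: 2883/7 ≈ 411.86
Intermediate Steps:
j(X) = (-1 + X)*(-3 + X) (j(X) = (-3 + X)*(-1 + X) = (-1 + X)*(-3 + X))
g(V) = -2 + 2*V (g(V) = -2 + (V + V) = -2 + 2*V)
n(Y) = 2*Y/(9 + Y² - 4*Y) (n(Y) = (Y + Y)/((3 + Y² - 4*Y) + 6) = (2*Y)/(9 + Y² - 4*Y) = 2*Y/(9 + Y² - 4*Y))
-103*g(H(4, -4)) + n(-9) = -103*(-2 + 2*(-1)) + 2*(-9)/(9 + (-9)² - 4*(-9)) = -103*(-2 - 2) + 2*(-9)/(9 + 81 + 36) = -103*(-4) + 2*(-9)/126 = 412 + 2*(-9)*(1/126) = 412 - ⅐ = 2883/7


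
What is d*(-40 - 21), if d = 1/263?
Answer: -61/263 ≈ -0.23194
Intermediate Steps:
d = 1/263 ≈ 0.0038023
d*(-40 - 21) = (-40 - 21)/263 = (1/263)*(-61) = -61/263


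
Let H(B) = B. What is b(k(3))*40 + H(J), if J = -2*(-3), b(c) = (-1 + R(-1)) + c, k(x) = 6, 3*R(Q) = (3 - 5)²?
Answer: 778/3 ≈ 259.33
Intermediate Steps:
R(Q) = 4/3 (R(Q) = (3 - 5)²/3 = (⅓)*(-2)² = (⅓)*4 = 4/3)
b(c) = ⅓ + c (b(c) = (-1 + 4/3) + c = ⅓ + c)
J = 6
b(k(3))*40 + H(J) = (⅓ + 6)*40 + 6 = (19/3)*40 + 6 = 760/3 + 6 = 778/3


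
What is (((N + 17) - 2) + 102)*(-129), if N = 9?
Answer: -16254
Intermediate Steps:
(((N + 17) - 2) + 102)*(-129) = (((9 + 17) - 2) + 102)*(-129) = ((26 - 2) + 102)*(-129) = (24 + 102)*(-129) = 126*(-129) = -16254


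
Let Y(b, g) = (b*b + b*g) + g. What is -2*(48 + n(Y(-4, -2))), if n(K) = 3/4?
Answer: -195/2 ≈ -97.500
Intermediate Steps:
Y(b, g) = g + b**2 + b*g (Y(b, g) = (b**2 + b*g) + g = g + b**2 + b*g)
n(K) = 3/4 (n(K) = 3*(1/4) = 3/4)
-2*(48 + n(Y(-4, -2))) = -2*(48 + 3/4) = -2*195/4 = -195/2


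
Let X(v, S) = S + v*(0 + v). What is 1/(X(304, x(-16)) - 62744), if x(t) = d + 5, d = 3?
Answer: 1/29680 ≈ 3.3693e-5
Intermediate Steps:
x(t) = 8 (x(t) = 3 + 5 = 8)
X(v, S) = S + v**2 (X(v, S) = S + v*v = S + v**2)
1/(X(304, x(-16)) - 62744) = 1/((8 + 304**2) - 62744) = 1/((8 + 92416) - 62744) = 1/(92424 - 62744) = 1/29680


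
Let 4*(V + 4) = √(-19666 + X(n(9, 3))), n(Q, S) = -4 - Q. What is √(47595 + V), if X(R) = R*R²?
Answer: √(190364 + I*√21863)/2 ≈ 218.15 + 0.084723*I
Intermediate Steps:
X(R) = R³
V = -4 + I*√21863/4 (V = -4 + √(-19666 + (-4 - 1*9)³)/4 = -4 + √(-19666 + (-4 - 9)³)/4 = -4 + √(-19666 + (-13)³)/4 = -4 + √(-19666 - 2197)/4 = -4 + √(-21863)/4 = -4 + (I*√21863)/4 = -4 + I*√21863/4 ≈ -4.0 + 36.965*I)
√(47595 + V) = √(47595 + (-4 + I*√21863/4)) = √(47591 + I*√21863/4)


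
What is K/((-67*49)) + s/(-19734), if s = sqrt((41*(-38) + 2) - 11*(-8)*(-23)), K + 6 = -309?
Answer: 45/469 - I*sqrt(895)/9867 ≈ 0.095949 - 0.003032*I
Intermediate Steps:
K = -315 (K = -6 - 309 = -315)
s = 2*I*sqrt(895) (s = sqrt((-1558 + 2) + 88*(-23)) = sqrt(-1556 - 2024) = sqrt(-3580) = 2*I*sqrt(895) ≈ 59.833*I)
K/((-67*49)) + s/(-19734) = -315/((-67*49)) + (2*I*sqrt(895))/(-19734) = -315/(-3283) + (2*I*sqrt(895))*(-1/19734) = -315*(-1/3283) - I*sqrt(895)/9867 = 45/469 - I*sqrt(895)/9867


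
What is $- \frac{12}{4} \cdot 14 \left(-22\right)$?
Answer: $924$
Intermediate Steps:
$- \frac{12}{4} \cdot 14 \left(-22\right) = \left(-12\right) \frac{1}{4} \cdot 14 \left(-22\right) = \left(-3\right) 14 \left(-22\right) = \left(-42\right) \left(-22\right) = 924$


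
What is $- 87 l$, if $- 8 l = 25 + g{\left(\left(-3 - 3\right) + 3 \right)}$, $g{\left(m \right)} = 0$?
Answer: $\frac{2175}{8} \approx 271.88$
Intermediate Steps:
$l = - \frac{25}{8}$ ($l = - \frac{25 + 0}{8} = \left(- \frac{1}{8}\right) 25 = - \frac{25}{8} \approx -3.125$)
$- 87 l = \left(-87\right) \left(- \frac{25}{8}\right) = \frac{2175}{8}$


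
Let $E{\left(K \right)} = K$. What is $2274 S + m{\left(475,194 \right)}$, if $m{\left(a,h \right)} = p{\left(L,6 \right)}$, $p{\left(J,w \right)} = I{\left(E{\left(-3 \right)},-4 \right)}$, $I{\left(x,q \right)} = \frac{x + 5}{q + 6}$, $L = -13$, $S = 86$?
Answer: $195565$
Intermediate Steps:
$I{\left(x,q \right)} = \frac{5 + x}{6 + q}$
$p{\left(J,w \right)} = 1$ ($p{\left(J,w \right)} = \frac{5 - 3}{6 - 4} = \frac{1}{2} \cdot 2 = 1$)
$m{\left(a,h \right)} = 1$
$2274 S + m{\left(475,194 \right)} = 2274 \cdot 86 + 1 = 195564 + 1 = 195565$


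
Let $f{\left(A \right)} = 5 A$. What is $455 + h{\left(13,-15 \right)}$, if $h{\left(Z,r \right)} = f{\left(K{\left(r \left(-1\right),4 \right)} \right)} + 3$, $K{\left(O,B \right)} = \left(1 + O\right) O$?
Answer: $1658$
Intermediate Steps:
$K{\left(O,B \right)} = O \left(1 + O\right)$
$h{\left(Z,r \right)} = 3 - 5 r \left(1 - r\right)$ ($h{\left(Z,r \right)} = 5 r \left(-1\right) \left(1 + r \left(-1\right)\right) + 3 = 5 - r \left(1 - r\right) + 3 = 5 \left(- r \left(1 - r\right)\right) + 3 = - 5 r \left(1 - r\right) + 3 = 3 - 5 r \left(1 - r\right)$)
$455 + h{\left(13,-15 \right)} = 455 + \left(3 + 5 \left(-15\right) \left(-1 - 15\right)\right) = 455 + \left(3 + 5 \left(-15\right) \left(-16\right)\right) = 455 + \left(3 + 1200\right) = 455 + 1203 = 1658$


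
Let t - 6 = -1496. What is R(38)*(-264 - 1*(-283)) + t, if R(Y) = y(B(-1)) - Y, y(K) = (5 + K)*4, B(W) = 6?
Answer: -1376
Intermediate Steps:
t = -1490 (t = 6 - 1496 = -1490)
y(K) = 20 + 4*K
R(Y) = 44 - Y (R(Y) = (20 + 4*6) - Y = (20 + 24) - Y = 44 - Y)
R(38)*(-264 - 1*(-283)) + t = (44 - 1*38)*(-264 - 1*(-283)) - 1490 = (44 - 38)*(-264 + 283) - 1490 = 6*19 - 1490 = 114 - 1490 = -1376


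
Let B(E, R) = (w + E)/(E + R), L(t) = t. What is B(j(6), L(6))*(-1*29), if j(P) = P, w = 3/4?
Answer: -261/16 ≈ -16.313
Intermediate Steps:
w = ¾ (w = 3*(¼) = ¾ ≈ 0.75000)
B(E, R) = (¾ + E)/(E + R)
B(j(6), L(6))*(-1*29) = ((¾ + 6)/(6 + 6))*(-1*29) = ((27/4)/12)*(-29) = ((1/12)*(27/4))*(-29) = (9/16)*(-29) = -261/16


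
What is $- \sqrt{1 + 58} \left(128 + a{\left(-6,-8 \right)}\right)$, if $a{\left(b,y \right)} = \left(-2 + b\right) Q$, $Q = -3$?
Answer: $- 152 \sqrt{59} \approx -1167.5$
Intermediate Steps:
$a{\left(b,y \right)} = 6 - 3 b$ ($a{\left(b,y \right)} = \left(-2 + b\right) \left(-3\right) = 6 - 3 b$)
$- \sqrt{1 + 58} \left(128 + a{\left(-6,-8 \right)}\right) = - \sqrt{1 + 58} \left(128 + \left(6 - -18\right)\right) = - \sqrt{59} \left(128 + \left(6 + 18\right)\right) = - \sqrt{59} \left(128 + 24\right) = - \sqrt{59} \cdot 152 = - 152 \sqrt{59}$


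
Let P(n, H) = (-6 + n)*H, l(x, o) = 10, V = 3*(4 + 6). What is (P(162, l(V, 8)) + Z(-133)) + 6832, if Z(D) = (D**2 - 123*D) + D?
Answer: 42307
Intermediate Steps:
Z(D) = D**2 - 122*D
V = 30 (V = 3*10 = 30)
P(n, H) = H*(-6 + n)
(P(162, l(V, 8)) + Z(-133)) + 6832 = (10*(-6 + 162) - 133*(-122 - 133)) + 6832 = (10*156 - 133*(-255)) + 6832 = (1560 + 33915) + 6832 = 35475 + 6832 = 42307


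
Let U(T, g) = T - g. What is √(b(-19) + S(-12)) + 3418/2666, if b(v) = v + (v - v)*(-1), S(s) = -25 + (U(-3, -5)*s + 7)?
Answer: 1709/1333 + I*√61 ≈ 1.2821 + 7.8102*I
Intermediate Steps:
S(s) = -18 + 2*s (S(s) = -25 + ((-3 - 1*(-5))*s + 7) = -25 + ((-3 + 5)*s + 7) = -25 + (2*s + 7) = -25 + (7 + 2*s) = -18 + 2*s)
b(v) = v (b(v) = v + 0*(-1) = v + 0 = v)
√(b(-19) + S(-12)) + 3418/2666 = √(-19 + (-18 + 2*(-12))) + 3418/2666 = √(-19 + (-18 - 24)) + 3418*(1/2666) = √(-19 - 42) + 1709/1333 = √(-61) + 1709/1333 = I*√61 + 1709/1333 = 1709/1333 + I*√61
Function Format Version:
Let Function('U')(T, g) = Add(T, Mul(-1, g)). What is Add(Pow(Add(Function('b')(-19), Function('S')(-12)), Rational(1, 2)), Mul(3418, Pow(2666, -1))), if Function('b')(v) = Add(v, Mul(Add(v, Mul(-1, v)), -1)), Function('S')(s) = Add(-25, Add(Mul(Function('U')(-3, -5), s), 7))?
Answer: Add(Rational(1709, 1333), Mul(I, Pow(61, Rational(1, 2)))) ≈ Add(1.2821, Mul(7.8102, I))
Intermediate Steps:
Function('S')(s) = Add(-18, Mul(2, s)) (Function('S')(s) = Add(-25, Add(Mul(Add(-3, Mul(-1, -5)), s), 7)) = Add(-25, Add(Mul(Add(-3, 5), s), 7)) = Add(-25, Add(Mul(2, s), 7)) = Add(-25, Add(7, Mul(2, s))) = Add(-18, Mul(2, s)))
Function('b')(v) = v (Function('b')(v) = Add(v, Mul(0, -1)) = Add(v, 0) = v)
Add(Pow(Add(Function('b')(-19), Function('S')(-12)), Rational(1, 2)), Mul(3418, Pow(2666, -1))) = Add(Pow(Add(-19, Add(-18, Mul(2, -12))), Rational(1, 2)), Mul(3418, Pow(2666, -1))) = Add(Pow(Add(-19, Add(-18, -24)), Rational(1, 2)), Mul(3418, Rational(1, 2666))) = Add(Pow(Add(-19, -42), Rational(1, 2)), Rational(1709, 1333)) = Add(Pow(-61, Rational(1, 2)), Rational(1709, 1333)) = Add(Mul(I, Pow(61, Rational(1, 2))), Rational(1709, 1333)) = Add(Rational(1709, 1333), Mul(I, Pow(61, Rational(1, 2))))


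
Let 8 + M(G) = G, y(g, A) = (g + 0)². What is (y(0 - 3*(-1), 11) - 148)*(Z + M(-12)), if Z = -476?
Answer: 68944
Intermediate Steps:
y(g, A) = g²
M(G) = -8 + G
(y(0 - 3*(-1), 11) - 148)*(Z + M(-12)) = ((0 - 3*(-1))² - 148)*(-476 + (-8 - 12)) = ((0 + 3)² - 148)*(-476 - 20) = (3² - 148)*(-496) = (9 - 148)*(-496) = -139*(-496) = 68944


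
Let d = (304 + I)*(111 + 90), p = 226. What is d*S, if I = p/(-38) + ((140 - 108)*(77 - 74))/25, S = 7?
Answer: 201762393/475 ≈ 4.2476e+5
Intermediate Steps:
I = -1001/475 (I = 226/(-38) + ((140 - 108)*(77 - 74))/25 = 226*(-1/38) + (32*3)*(1/25) = -113/19 + 96*(1/25) = -113/19 + 96/25 = -1001/475 ≈ -2.1074)
d = 28823199/475 (d = (304 - 1001/475)*(111 + 90) = (143399/475)*201 = 28823199/475 ≈ 60680.)
d*S = (28823199/475)*7 = 201762393/475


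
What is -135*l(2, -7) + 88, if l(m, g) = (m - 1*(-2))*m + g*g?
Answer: -7607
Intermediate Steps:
l(m, g) = g**2 + m*(2 + m) (l(m, g) = (m + 2)*m + g**2 = (2 + m)*m + g**2 = m*(2 + m) + g**2 = g**2 + m*(2 + m))
-135*l(2, -7) + 88 = -135*((-7)**2 + 2**2 + 2*2) + 88 = -135*(49 + 4 + 4) + 88 = -135*57 + 88 = -7695 + 88 = -7607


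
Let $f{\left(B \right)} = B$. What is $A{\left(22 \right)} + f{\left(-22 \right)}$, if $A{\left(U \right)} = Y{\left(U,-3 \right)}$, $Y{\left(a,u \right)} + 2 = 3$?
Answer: $-21$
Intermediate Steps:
$Y{\left(a,u \right)} = 1$ ($Y{\left(a,u \right)} = -2 + 3 = 1$)
$A{\left(U \right)} = 1$
$A{\left(22 \right)} + f{\left(-22 \right)} = 1 - 22 = -21$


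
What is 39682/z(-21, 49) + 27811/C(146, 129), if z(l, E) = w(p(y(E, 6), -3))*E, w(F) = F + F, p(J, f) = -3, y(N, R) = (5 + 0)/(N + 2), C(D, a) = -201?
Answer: -897362/3283 ≈ -273.34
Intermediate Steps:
y(N, R) = 5/(2 + N)
w(F) = 2*F
z(l, E) = -6*E (z(l, E) = (2*(-3))*E = -6*E)
39682/z(-21, 49) + 27811/C(146, 129) = 39682/((-6*49)) + 27811/(-201) = 39682/(-294) + 27811*(-1/201) = 39682*(-1/294) - 27811/201 = -19841/147 - 27811/201 = -897362/3283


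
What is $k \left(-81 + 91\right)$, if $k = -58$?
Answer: $-580$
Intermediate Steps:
$k \left(-81 + 91\right) = - 58 \left(-81 + 91\right) = \left(-58\right) 10 = -580$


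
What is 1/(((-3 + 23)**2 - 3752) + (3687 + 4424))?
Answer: 1/4759 ≈ 0.00021013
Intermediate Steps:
1/(((-3 + 23)**2 - 3752) + (3687 + 4424)) = 1/((20**2 - 3752) + 8111) = 1/((400 - 3752) + 8111) = 1/(-3352 + 8111) = 1/4759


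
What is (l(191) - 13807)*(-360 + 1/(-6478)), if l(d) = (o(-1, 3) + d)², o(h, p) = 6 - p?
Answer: -55571158149/6478 ≈ -8.5784e+6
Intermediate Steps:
l(d) = (3 + d)² (l(d) = ((6 - 1*3) + d)² = ((6 - 3) + d)² = (3 + d)²)
(l(191) - 13807)*(-360 + 1/(-6478)) = ((3 + 191)² - 13807)*(-360 + 1/(-6478)) = (194² - 13807)*(-360 - 1/6478) = (37636 - 13807)*(-2332081/6478) = 23829*(-2332081/6478) = -55571158149/6478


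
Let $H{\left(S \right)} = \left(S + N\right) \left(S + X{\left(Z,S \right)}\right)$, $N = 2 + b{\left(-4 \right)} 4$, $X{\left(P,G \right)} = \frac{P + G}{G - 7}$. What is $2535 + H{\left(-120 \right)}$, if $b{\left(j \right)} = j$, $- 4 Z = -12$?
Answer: $\frac{2348427}{127} \approx 18492.0$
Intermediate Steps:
$Z = 3$ ($Z = \left(- \frac{1}{4}\right) \left(-12\right) = 3$)
$X{\left(P,G \right)} = \frac{G + P}{-7 + G}$
$N = -14$ ($N = 2 - 16 = -14$)
$H{\left(S \right)} = \left(-14 + S\right) \left(S + \frac{3 + S}{-7 + S}\right)$ ($H{\left(S \right)} = \left(S - 14\right) \left(S + \frac{S + 3}{-7 + S}\right) = \left(-14 + S\right) \left(S + \frac{3 + S}{-7 + S}\right)$)
$2535 + H{\left(-120 \right)} = 2535 + \frac{-42 + \left(-120\right)^{3} - 20 \left(-120\right)^{2} + 87 \left(-120\right)}{-7 - 120} = 2535 + \frac{-42 - 1728000 - 288000 - 10440}{-127} = 2535 - \frac{-42 - 1728000 - 288000 - 10440}{127} = 2535 - - \frac{2026482}{127} = 2535 + \frac{2026482}{127} = \frac{2348427}{127}$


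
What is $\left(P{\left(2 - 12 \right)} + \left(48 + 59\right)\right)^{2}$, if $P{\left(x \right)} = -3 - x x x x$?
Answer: $97930816$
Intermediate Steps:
$P{\left(x \right)} = -3 - x^{4}$ ($P{\left(x \right)} = -3 - x^{2} x^{2} = -3 - x^{4}$)
$\left(P{\left(2 - 12 \right)} + \left(48 + 59\right)\right)^{2} = \left(\left(-3 - \left(2 - 12\right)^{4}\right) + \left(48 + 59\right)\right)^{2} = \left(\left(-3 - \left(2 - 12\right)^{4}\right) + 107\right)^{2} = \left(\left(-3 - \left(-10\right)^{4}\right) + 107\right)^{2} = \left(\left(-3 - 10000\right) + 107\right)^{2} = \left(-10003 + 107\right)^{2} = \left(-9896\right)^{2} = 97930816$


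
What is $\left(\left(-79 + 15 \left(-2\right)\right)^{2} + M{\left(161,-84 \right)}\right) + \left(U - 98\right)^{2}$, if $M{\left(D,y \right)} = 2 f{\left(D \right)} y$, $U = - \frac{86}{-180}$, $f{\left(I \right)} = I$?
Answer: $- \frac{45816971}{8100} \approx -5656.4$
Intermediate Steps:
$U = \frac{43}{90}$ ($U = \left(-86\right) \left(- \frac{1}{180}\right) = \frac{43}{90} \approx 0.47778$)
$M{\left(D,y \right)} = 2 D y$
$\left(\left(-79 + 15 \left(-2\right)\right)^{2} + M{\left(161,-84 \right)}\right) + \left(U - 98\right)^{2} = \left(\left(-79 + 15 \left(-2\right)\right)^{2} + 2 \cdot 161 \left(-84\right)\right) + \left(\frac{43}{90} - 98\right)^{2} = \left(\left(-79 - 30\right)^{2} - 27048\right) + \left(- \frac{8777}{90}\right)^{2} = \left(\left(-109\right)^{2} - 27048\right) + \frac{77035729}{8100} = \left(11881 - 27048\right) + \frac{77035729}{8100} = -15167 + \frac{77035729}{8100} = - \frac{45816971}{8100}$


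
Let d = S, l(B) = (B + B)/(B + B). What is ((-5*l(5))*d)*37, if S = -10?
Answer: 1850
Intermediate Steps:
l(B) = 1 (l(B) = (2*B)/((2*B)) = (2*B)*(1/(2*B)) = 1)
d = -10
((-5*l(5))*d)*37 = (-5*1*(-10))*37 = -5*(-10)*37 = 50*37 = 1850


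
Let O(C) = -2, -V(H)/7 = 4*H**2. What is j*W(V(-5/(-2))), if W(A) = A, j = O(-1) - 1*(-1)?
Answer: 175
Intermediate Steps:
V(H) = -28*H**2
j = -1 (j = -2 - 1*(-1) = -2 + 1 = -1)
j*W(V(-5/(-2))) = -(-28)*(-5/(-2))**2 = -(-28)*(-5*(-1/2))**2 = -(-28)*(5/2)**2 = -(-28)*25/4 = -1*(-175) = 175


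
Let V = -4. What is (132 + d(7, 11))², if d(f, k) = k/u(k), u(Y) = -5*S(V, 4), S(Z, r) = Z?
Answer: 7027801/400 ≈ 17570.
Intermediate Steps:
u(Y) = 20 (u(Y) = -5*(-4) = 20)
d(f, k) = k/20
(132 + d(7, 11))² = (132 + (1/20)*11)² = (132 + 11/20)² = (2651/20)² = 7027801/400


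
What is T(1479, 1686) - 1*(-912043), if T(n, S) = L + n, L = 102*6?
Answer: 914134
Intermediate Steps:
L = 612
T(n, S) = 612 + n
T(1479, 1686) - 1*(-912043) = (612 + 1479) - 1*(-912043) = 2091 + 912043 = 914134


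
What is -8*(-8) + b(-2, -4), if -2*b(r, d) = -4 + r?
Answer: 67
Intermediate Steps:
b(r, d) = 2 - r/2 (b(r, d) = -(-4 + r)/2 = 2 - r/2)
-8*(-8) + b(-2, -4) = -8*(-8) + (2 - ½*(-2)) = 64 + (2 + 1) = 64 + 3 = 67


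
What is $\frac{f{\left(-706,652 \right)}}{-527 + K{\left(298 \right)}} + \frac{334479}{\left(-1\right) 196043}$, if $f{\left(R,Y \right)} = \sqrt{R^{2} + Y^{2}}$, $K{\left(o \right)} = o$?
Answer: $- \frac{334479}{196043} - \frac{2 \sqrt{230885}}{229} \approx -5.9027$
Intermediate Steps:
$\frac{f{\left(-706,652 \right)}}{-527 + K{\left(298 \right)}} + \frac{334479}{\left(-1\right) 196043} = \frac{\sqrt{\left(-706\right)^{2} + 652^{2}}}{-527 + 298} + \frac{334479}{\left(-1\right) 196043} = \frac{\sqrt{498436 + 425104}}{-229} + \frac{334479}{-196043} = \sqrt{923540} \left(- \frac{1}{229}\right) + 334479 \left(- \frac{1}{196043}\right) = 2 \sqrt{230885} \left(- \frac{1}{229}\right) - \frac{334479}{196043} = - \frac{2 \sqrt{230885}}{229} - \frac{334479}{196043} = - \frac{334479}{196043} - \frac{2 \sqrt{230885}}{229}$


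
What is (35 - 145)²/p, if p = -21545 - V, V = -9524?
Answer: -12100/12021 ≈ -1.0066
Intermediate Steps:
p = -12021 (p = -21545 - 1*(-9524) = -21545 + 9524 = -12021)
(35 - 145)²/p = (35 - 145)²/(-12021) = (-110)²*(-1/12021) = 12100*(-1/12021) = -12100/12021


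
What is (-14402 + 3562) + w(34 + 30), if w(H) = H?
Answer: -10776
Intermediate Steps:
(-14402 + 3562) + w(34 + 30) = (-14402 + 3562) + (34 + 30) = -10840 + 64 = -10776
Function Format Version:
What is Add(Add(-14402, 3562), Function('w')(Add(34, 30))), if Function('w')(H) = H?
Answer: -10776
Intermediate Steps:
Add(Add(-14402, 3562), Function('w')(Add(34, 30))) = Add(Add(-14402, 3562), Add(34, 30)) = Add(-10840, 64) = -10776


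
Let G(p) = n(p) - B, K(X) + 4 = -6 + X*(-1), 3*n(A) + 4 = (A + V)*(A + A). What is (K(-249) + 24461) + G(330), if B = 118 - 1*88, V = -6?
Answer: 287846/3 ≈ 95949.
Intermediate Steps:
n(A) = -4/3 + 2*A*(-6 + A)/3 (n(A) = -4/3 + ((A - 6)*(A + A))/3 = -4/3 + ((-6 + A)*(2*A))/3 = -4/3 + (2*A*(-6 + A))/3 = -4/3 + 2*A*(-6 + A)/3)
B = 30 (B = 118 - 88 = 30)
K(X) = -10 - X (K(X) = -4 + (-6 + X*(-1)) = -4 + (-6 - X) = -10 - X)
G(p) = -94/3 - 4*p + 2*p²/3 (G(p) = (-4/3 - 4*p + 2*p²/3) - 1*30 = (-4/3 - 4*p + 2*p²/3) - 30 = -94/3 - 4*p + 2*p²/3)
(K(-249) + 24461) + G(330) = ((-10 - 1*(-249)) + 24461) + (-94/3 - 4*330 + (⅔)*330²) = ((-10 + 249) + 24461) + (-94/3 - 1320 + (⅔)*108900) = (239 + 24461) + (-94/3 - 1320 + 72600) = 24700 + 213746/3 = 287846/3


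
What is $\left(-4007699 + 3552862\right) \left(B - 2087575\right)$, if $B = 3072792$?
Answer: $-448113144629$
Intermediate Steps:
$\left(-4007699 + 3552862\right) \left(B - 2087575\right) = \left(-4007699 + 3552862\right) \left(3072792 - 2087575\right) = \left(-454837\right) 985217 = -448113144629$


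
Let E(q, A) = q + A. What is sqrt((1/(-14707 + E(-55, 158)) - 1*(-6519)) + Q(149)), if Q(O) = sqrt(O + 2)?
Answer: sqrt(347587887225 + 53319204*sqrt(151))/7302 ≈ 80.816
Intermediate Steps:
Q(O) = sqrt(2 + O)
E(q, A) = A + q
sqrt((1/(-14707 + E(-55, 158)) - 1*(-6519)) + Q(149)) = sqrt((1/(-14707 + (158 - 55)) - 1*(-6519)) + sqrt(2 + 149)) = sqrt((1/(-14707 + 103) + 6519) + sqrt(151)) = sqrt((1/(-14604) + 6519) + sqrt(151)) = sqrt((-1/14604 + 6519) + sqrt(151)) = sqrt(95203475/14604 + sqrt(151))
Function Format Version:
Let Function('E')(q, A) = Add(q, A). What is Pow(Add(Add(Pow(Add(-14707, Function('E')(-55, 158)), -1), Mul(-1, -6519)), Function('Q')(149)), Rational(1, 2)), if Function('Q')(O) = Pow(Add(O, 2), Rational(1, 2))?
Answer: Mul(Rational(1, 7302), Pow(Add(347587887225, Mul(53319204, Pow(151, Rational(1, 2)))), Rational(1, 2))) ≈ 80.816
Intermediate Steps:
Function('Q')(O) = Pow(Add(2, O), Rational(1, 2))
Function('E')(q, A) = Add(A, q)
Pow(Add(Add(Pow(Add(-14707, Function('E')(-55, 158)), -1), Mul(-1, -6519)), Function('Q')(149)), Rational(1, 2)) = Pow(Add(Add(Pow(Add(-14707, Add(158, -55)), -1), Mul(-1, -6519)), Pow(Add(2, 149), Rational(1, 2))), Rational(1, 2)) = Pow(Add(Add(Pow(Add(-14707, 103), -1), 6519), Pow(151, Rational(1, 2))), Rational(1, 2)) = Pow(Add(Add(Pow(-14604, -1), 6519), Pow(151, Rational(1, 2))), Rational(1, 2)) = Pow(Add(Add(Rational(-1, 14604), 6519), Pow(151, Rational(1, 2))), Rational(1, 2)) = Pow(Add(Rational(95203475, 14604), Pow(151, Rational(1, 2))), Rational(1, 2))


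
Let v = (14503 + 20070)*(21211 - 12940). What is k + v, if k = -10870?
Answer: 285942413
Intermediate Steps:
v = 285953283 (v = 34573*8271 = 285953283)
k + v = -10870 + 285953283 = 285942413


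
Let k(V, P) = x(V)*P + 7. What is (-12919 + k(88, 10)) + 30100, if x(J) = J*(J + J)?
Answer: 172068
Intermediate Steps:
x(J) = 2*J² (x(J) = J*(2*J) = 2*J²)
k(V, P) = 7 + 2*P*V² (k(V, P) = (2*V²)*P + 7 = 2*P*V² + 7 = 7 + 2*P*V²)
(-12919 + k(88, 10)) + 30100 = (-12919 + (7 + 2*10*88²)) + 30100 = (-12919 + (7 + 2*10*7744)) + 30100 = (-12919 + (7 + 154880)) + 30100 = (-12919 + 154887) + 30100 = 141968 + 30100 = 172068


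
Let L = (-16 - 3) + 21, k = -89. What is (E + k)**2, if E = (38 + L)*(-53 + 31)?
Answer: 938961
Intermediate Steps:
L = 2 (L = -19 + 21 = 2)
E = -880 (E = (38 + 2)*(-53 + 31) = 40*(-22) = -880)
(E + k)**2 = (-880 - 89)**2 = (-969)**2 = 938961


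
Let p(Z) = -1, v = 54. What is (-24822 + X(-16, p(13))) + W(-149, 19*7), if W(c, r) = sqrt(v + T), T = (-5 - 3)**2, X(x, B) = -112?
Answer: -24934 + sqrt(118) ≈ -24923.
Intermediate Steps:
T = 64 (T = (-8)**2 = 64)
W(c, r) = sqrt(118) (W(c, r) = sqrt(54 + 64) = sqrt(118))
(-24822 + X(-16, p(13))) + W(-149, 19*7) = (-24822 - 112) + sqrt(118) = -24934 + sqrt(118)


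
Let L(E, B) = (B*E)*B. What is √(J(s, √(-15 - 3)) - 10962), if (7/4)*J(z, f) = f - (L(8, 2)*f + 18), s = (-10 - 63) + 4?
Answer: √(-537642 - 2604*I*√2)/7 ≈ 0.35874 - 104.75*I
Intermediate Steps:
L(E, B) = E*B²
s = -69 (s = -73 + 4 = -69)
J(z, f) = -72/7 - 124*f/7 (J(z, f) = 4*(f - ((8*2²)*f + 18))/7 = 4*(f - ((8*4)*f + 18))/7 = 4*(f - (32*f + 18))/7 = 4*(f - (18 + 32*f))/7 = 4*(f + (-18 - 32*f))/7 = 4*(-18 - 31*f)/7 = -72/7 - 124*f/7)
√(J(s, √(-15 - 3)) - 10962) = √((-72/7 - 124*√(-15 - 3)/7) - 10962) = √((-72/7 - 372*I*√2/7) - 10962) = √(-76806/7 - 372*I*√2/7)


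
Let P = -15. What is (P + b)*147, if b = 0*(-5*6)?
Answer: -2205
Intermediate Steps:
b = 0 (b = 0*(-30) = 0)
(P + b)*147 = (-15 + 0)*147 = -15*147 = -2205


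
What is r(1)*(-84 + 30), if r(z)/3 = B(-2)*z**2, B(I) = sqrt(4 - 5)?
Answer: -162*I ≈ -162.0*I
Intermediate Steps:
B(I) = I (B(I) = sqrt(-1) = I)
r(z) = 3*I*z**2 (r(z) = 3*(I*z**2) = 3*I*z**2)
r(1)*(-84 + 30) = (3*I*1**2)*(-84 + 30) = (3*I*1)*(-54) = (3*I)*(-54) = -162*I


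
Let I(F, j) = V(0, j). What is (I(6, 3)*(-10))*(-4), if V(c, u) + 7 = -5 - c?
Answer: -480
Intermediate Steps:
V(c, u) = -12 - c (V(c, u) = -7 + (-5 - c) = -12 - c)
I(F, j) = -12 (I(F, j) = -12 - 1*0 = -12 + 0 = -12)
(I(6, 3)*(-10))*(-4) = -12*(-10)*(-4) = 120*(-4) = -480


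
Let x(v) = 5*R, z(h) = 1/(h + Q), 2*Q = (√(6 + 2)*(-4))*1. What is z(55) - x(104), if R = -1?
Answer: 15020/2993 + 4*√2/2993 ≈ 5.0203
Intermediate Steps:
Q = -4*√2 (Q = ((√(6 + 2)*(-4))*1)/2 = ((√8*(-4))*1)/2 = (((2*√2)*(-4))*1)/2 = (-8*√2*1)/2 = (-8*√2)/2 = -4*√2 ≈ -5.6569)
z(h) = 1/(h - 4*√2)
x(v) = -5 (x(v) = 5*(-1) = -5)
z(55) - x(104) = 1/(55 - 4*√2) - 1*(-5) = 1/(55 - 4*√2) + 5 = 5 + 1/(55 - 4*√2)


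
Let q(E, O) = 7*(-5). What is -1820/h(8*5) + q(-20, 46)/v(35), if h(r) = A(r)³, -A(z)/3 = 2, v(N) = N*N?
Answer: 15871/1890 ≈ 8.3974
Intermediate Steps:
v(N) = N²
A(z) = -6 (A(z) = -3*2 = -6)
q(E, O) = -35
h(r) = -216 (h(r) = (-6)³ = -216)
-1820/h(8*5) + q(-20, 46)/v(35) = -1820/(-216) - 35/(35²) = -1820*(-1/216) - 35/1225 = 455/54 - 35*1/1225 = 455/54 - 1/35 = 15871/1890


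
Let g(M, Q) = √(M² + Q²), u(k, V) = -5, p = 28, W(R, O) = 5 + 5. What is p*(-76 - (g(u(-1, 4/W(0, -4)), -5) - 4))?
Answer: -2016 - 140*√2 ≈ -2214.0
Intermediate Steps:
W(R, O) = 10
p*(-76 - (g(u(-1, 4/W(0, -4)), -5) - 4)) = 28*(-76 - (√((-5)² + (-5)²) - 4)) = 28*(-76 - (√(25 + 25) - 4)) = 28*(-76 - (√50 - 4)) = 28*(-76 - (5*√2 - 4)) = 28*(-76 - (-4 + 5*√2)) = 28*(-76 + (4 - 5*√2)) = 28*(-72 - 5*√2) = -2016 - 140*√2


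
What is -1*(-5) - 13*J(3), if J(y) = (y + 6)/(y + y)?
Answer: -29/2 ≈ -14.500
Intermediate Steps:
J(y) = (6 + y)/(2*y) (J(y) = (6 + y)/((2*y)) = (6 + y)*(1/(2*y)) = (6 + y)/(2*y))
-1*(-5) - 13*J(3) = -1*(-5) - 13*(6 + 3)/(2*3) = 5 - 13*9/(2*3) = 5 - 13*3/2 = 5 - 39/2 = -29/2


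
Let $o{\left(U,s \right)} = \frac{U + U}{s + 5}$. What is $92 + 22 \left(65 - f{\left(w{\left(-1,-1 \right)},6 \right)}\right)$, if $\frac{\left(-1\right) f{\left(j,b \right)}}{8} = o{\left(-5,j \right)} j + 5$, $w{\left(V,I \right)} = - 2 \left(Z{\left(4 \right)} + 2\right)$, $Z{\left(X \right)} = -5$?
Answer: $1442$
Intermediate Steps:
$o{\left(U,s \right)} = \frac{2 U}{5 + s}$
$w{\left(V,I \right)} = 6$ ($w{\left(V,I \right)} = - 2 \left(-5 + 2\right) = \left(-2\right) \left(-3\right) = 6$)
$f{\left(j,b \right)} = -40 + \frac{80 j}{5 + j}$ ($f{\left(j,b \right)} = - 8 \left(2 \left(-5\right) \frac{1}{5 + j} j + 5\right) = - 8 \left(- \frac{10}{5 + j} j + 5\right) = - 8 \left(- \frac{10 j}{5 + j} + 5\right) = - 8 \left(5 - \frac{10 j}{5 + j}\right) = -40 + \frac{80 j}{5 + j}$)
$92 + 22 \left(65 - f{\left(w{\left(-1,-1 \right)},6 \right)}\right) = 92 + 22 \left(65 - \frac{40 \left(-5 + 6\right)}{5 + 6}\right) = 92 + 22 \left(65 - 40 \cdot \frac{1}{11} \cdot 1\right) = 92 + 22 \left(65 - \frac{40}{11}\right) = 92 + 22 \cdot \frac{675}{11} = 92 + 1350 = 1442$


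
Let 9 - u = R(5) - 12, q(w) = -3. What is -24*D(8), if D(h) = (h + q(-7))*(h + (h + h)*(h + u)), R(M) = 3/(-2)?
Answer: -59520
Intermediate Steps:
R(M) = -3/2 (R(M) = 3*(-½) = -3/2)
u = 45/2 (u = 9 - (-3/2 - 12) = 9 - 1*(-27/2) = 9 + 27/2 = 45/2 ≈ 22.500)
D(h) = (-3 + h)*(h + 2*h*(45/2 + h)) (D(h) = (h - 3)*(h + (h + h)*(h + 45/2)) = (-3 + h)*(h + (2*h)*(45/2 + h)) = (-3 + h)*(h + 2*h*(45/2 + h)))
-24*D(8) = -48*8*(-69 + 8² + 20*8) = -48*8*(-69 + 64 + 160) = -48*8*155 = -24*2480 = -59520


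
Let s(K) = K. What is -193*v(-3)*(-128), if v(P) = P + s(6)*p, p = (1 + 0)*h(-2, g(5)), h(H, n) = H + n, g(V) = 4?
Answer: 222336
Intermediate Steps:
p = 2 (p = (1 + 0)*(-2 + 4) = 1*2 = 2)
v(P) = 12 + P (v(P) = P + 6*2 = P + 12 = 12 + P)
-193*v(-3)*(-128) = -193*(12 - 3)*(-128) = -193*9*(-128) = -1737*(-128) = 222336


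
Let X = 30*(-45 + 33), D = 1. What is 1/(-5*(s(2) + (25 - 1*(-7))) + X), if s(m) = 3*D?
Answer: -1/535 ≈ -0.0018692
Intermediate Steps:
s(m) = 3 (s(m) = 3*1 = 3)
X = -360 (X = 30*(-12) = -360)
1/(-5*(s(2) + (25 - 1*(-7))) + X) = 1/(-5*(3 + (25 - 1*(-7))) - 360) = 1/(-5*(3 + (25 + 7)) - 360) = 1/(-5*(3 + 32) - 360) = 1/(-5*35 - 360) = 1/(-175 - 360) = 1/(-535) = -1/535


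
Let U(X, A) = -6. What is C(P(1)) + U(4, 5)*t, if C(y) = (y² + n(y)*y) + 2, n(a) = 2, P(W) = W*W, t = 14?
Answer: -79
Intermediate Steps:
P(W) = W²
C(y) = 2 + y² + 2*y (C(y) = (y² + 2*y) + 2 = 2 + y² + 2*y)
C(P(1)) + U(4, 5)*t = (2 + (1²)² + 2*1²) - 6*14 = (2 + 1² + 2*1) - 84 = (2 + 1 + 2) - 84 = 5 - 84 = -79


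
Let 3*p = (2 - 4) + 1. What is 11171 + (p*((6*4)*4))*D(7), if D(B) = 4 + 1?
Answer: 11011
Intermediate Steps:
D(B) = 5
p = -⅓ (p = ((2 - 4) + 1)/3 = (-2 + 1)/3 = (⅓)*(-1) = -⅓ ≈ -0.33333)
11171 + (p*((6*4)*4))*D(7) = 11171 - 6*4*4/3*5 = 11171 - 8*4*5 = 11171 - ⅓*96*5 = 11171 - 32*5 = 11171 - 160 = 11011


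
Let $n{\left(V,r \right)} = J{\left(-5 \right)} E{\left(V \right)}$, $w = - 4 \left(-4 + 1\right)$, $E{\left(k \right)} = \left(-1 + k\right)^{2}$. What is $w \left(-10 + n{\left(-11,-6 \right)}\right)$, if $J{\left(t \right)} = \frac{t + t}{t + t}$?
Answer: $1608$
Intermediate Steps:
$J{\left(t \right)} = 1$ ($J{\left(t \right)} = \frac{2 t}{2 t} = 2 t \frac{1}{2 t} = 1$)
$w = 12$ ($w = \left(-4\right) \left(-3\right) = 12$)
$n{\left(V,r \right)} = \left(-1 + V\right)^{2}$ ($n{\left(V,r \right)} = 1 \left(-1 + V\right)^{2} = \left(-1 + V\right)^{2}$)
$w \left(-10 + n{\left(-11,-6 \right)}\right) = 12 \left(-10 + \left(-1 - 11\right)^{2}\right) = 12 \left(-10 + \left(-12\right)^{2}\right) = 12 \left(-10 + 144\right) = 12 \cdot 134 = 1608$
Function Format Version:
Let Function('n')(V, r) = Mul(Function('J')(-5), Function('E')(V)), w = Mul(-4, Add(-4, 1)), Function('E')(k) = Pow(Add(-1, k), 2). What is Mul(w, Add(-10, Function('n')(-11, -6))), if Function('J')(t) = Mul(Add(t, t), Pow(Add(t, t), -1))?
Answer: 1608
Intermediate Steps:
Function('J')(t) = 1 (Function('J')(t) = Mul(Mul(2, t), Pow(Mul(2, t), -1)) = Mul(Mul(2, t), Mul(Rational(1, 2), Pow(t, -1))) = 1)
w = 12 (w = Mul(-4, -3) = 12)
Function('n')(V, r) = Pow(Add(-1, V), 2) (Function('n')(V, r) = Mul(1, Pow(Add(-1, V), 2)) = Pow(Add(-1, V), 2))
Mul(w, Add(-10, Function('n')(-11, -6))) = Mul(12, Add(-10, Pow(Add(-1, -11), 2))) = Mul(12, Add(-10, Pow(-12, 2))) = Mul(12, Add(-10, 144)) = Mul(12, 134) = 1608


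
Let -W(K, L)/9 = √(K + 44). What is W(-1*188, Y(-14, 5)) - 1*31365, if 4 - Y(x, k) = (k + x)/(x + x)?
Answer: -31365 - 108*I ≈ -31365.0 - 108.0*I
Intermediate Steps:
Y(x, k) = 4 - (k + x)/(2*x) (Y(x, k) = 4 - (k + x)/(x + x) = 4 - (k + x)/(2*x))
W(K, L) = -9*√(44 + K) (W(K, L) = -9*√(K + 44) = -9*√(44 + K))
W(-1*188, Y(-14, 5)) - 1*31365 = -9*√(44 - 1*188) - 1*31365 = -9*√(44 - 188) - 31365 = -108*I - 31365 = -31365 - 108*I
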